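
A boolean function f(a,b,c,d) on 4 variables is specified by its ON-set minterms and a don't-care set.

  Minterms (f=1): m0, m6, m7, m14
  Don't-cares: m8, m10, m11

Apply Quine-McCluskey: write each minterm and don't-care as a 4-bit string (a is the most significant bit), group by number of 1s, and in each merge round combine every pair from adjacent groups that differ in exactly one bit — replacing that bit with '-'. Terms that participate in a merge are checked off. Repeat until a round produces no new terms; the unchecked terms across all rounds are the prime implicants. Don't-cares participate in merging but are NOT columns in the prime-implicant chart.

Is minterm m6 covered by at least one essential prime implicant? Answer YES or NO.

YES

Round 0: 0000✓ 0110✓ 0111✓ 1000✓ 1010✓ 1011✓ 1110✓
Round 1: -000 -110 011- 1-10 10-0 101-
PIs = {-000, -110, 011-, 1-10, 10-0, 101-}
Coverage chart:
  m0: -000 ←essential
  m6: -110,011-
  m7: 011- ←essential
  m14: -110,1-10
Essential: -000, 011-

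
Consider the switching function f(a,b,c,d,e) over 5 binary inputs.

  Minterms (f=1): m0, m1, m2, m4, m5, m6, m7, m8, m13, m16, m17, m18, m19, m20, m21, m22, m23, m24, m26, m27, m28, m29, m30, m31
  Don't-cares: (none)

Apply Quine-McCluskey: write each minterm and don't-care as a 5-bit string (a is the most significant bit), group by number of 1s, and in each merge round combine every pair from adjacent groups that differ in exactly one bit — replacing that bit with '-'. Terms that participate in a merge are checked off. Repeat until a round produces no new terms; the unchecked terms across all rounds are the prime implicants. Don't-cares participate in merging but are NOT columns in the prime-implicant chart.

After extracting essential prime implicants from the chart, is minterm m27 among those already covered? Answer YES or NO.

YES

[col 0] 00000*, 00001*, 00010*, 00100*, 00101*, 00110*, 00111*, 01000*, 01101*, 10000*, 10001*, 10010*, 10011*, 10100*, 10101*, 10110*, 10111*, 11000*, 11010*, 11011*, 11100*, 11101*, 11110*, 11111*
[col 1] -0000*, -0001*, -0010*, -0100*, -0101*, -0110*, -0111*, -1000*, -1101*, 0-000*, 0-101*, 00-00*, 00-01*, 00-10*, 000-0*, 0000-*, 001-0*, 001-1*, 0010-*, 0011-*, 1-000*, 1-010*, 1-011*, 1-100*, 1-101*, 1-110*, 1-111*, 10-00*, 10-01*, 10-10*, 10-11*, 100-0*, 100-1*, 1000-*, 1001-*, 101-0*, 101-1*, 1010-*, 1011-*, 11-00*, 11-10*, 11-11*, 110-0*, 1101-*, 111-0*, 111-1*, 1110-*, 1111-*
[col 2] --000, --101, -0-00*, -0-01*, -0-10*, -00-0*, -000-*, -01-0*, -01-1*, -010-*, -011-*, 00--0*, 00-0-*, 001--*, 1--00*, 1--10*, 1--11*, 1-0-0*, 1-01-*, 1-1-0*, 1-1-1*, 1-10-*, 1-11-*, 10--0*, 10--1*, 10-0-*, 10-1-*, 100--*, 101--*, 11--0*, 11-1-*, 111--*
[col 3] -0--0, -0-0-, -01--, 1---0, 1--1-, 1-1--, 10---
Prime implicants: --000, --101, -0--0, -0-0-, -01--, 1---0, 1--1-, 1-1--, 10---
PI chart (minterm → PIs covering it):
  0 | --000,-0--0,-0-0-
  1 | -0-0-  (sole → essential)
  2 | -0--0  (sole → essential)
  4 | -0--0,-0-0-,-01--
  5 | --101,-0-0-,-01--
  6 | -0--0,-01--
  7 | -01--  (sole → essential)
  8 | --000  (sole → essential)
  13 | --101  (sole → essential)
  16 | --000,-0--0,-0-0-,1---0,10---
  17 | -0-0-,10---
  18 | -0--0,1---0,1--1-,10---
  19 | 1--1-,10---
  20 | -0--0,-0-0-,-01--,1---0,1-1--,10---
  21 | --101,-0-0-,-01--,1-1--,10---
  22 | -0--0,-01--,1---0,1--1-,1-1--,10---
  23 | -01--,1--1-,1-1--,10---
  24 | --000,1---0
  26 | 1---0,1--1-
  27 | 1--1-  (sole → essential)
  28 | 1---0,1-1--
  29 | --101,1-1--
  30 | 1---0,1--1-,1-1--
  31 | 1--1-,1-1--
Essential prime implicants: --000, --101, -0--0, -0-0-, -01--, 1--1-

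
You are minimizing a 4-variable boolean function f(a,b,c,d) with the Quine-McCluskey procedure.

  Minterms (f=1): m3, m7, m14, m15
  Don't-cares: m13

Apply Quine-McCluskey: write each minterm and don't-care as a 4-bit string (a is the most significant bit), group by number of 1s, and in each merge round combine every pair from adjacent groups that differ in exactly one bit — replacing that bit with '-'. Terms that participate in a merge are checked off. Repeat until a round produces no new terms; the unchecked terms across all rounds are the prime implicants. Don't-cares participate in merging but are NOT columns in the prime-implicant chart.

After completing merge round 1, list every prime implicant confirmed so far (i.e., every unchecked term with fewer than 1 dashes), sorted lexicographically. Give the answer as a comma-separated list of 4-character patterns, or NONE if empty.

NONE

[col 0] 0011*, 0111*, 1101*, 1110*, 1111*
[col 1] -111, 0-11, 11-1, 111-
Prime implicants: -111, 0-11, 11-1, 111-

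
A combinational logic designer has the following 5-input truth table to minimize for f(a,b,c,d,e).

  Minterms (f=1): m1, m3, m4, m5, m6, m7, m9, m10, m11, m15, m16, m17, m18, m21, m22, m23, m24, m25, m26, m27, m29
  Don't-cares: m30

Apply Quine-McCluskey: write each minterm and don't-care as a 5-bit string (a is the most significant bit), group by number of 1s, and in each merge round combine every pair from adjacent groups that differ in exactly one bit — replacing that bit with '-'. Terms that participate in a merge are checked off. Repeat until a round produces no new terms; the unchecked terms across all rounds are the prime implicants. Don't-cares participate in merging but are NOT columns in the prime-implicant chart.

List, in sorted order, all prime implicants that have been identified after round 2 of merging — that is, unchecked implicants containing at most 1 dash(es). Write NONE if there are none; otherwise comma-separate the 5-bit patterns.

NONE

Round 0: 00001✓ 00011✓ 00100✓ 00101✓ 00110✓ 00111✓ 01001✓ 01010✓ 01011✓ 01111✓ 10000✓ 10001✓ 10010✓ 10101✓ 10110✓ 10111✓ 11000✓ 11001✓ 11010✓ 11011✓ 11101✓ 11110✓
Round 1: -0001✓ -0101✓ -0110✓ -0111✓ -1001✓ -1010✓ -1011✓ 0-001✓ 0-011✓ 0-111✓ 00-01✓ 00-11✓ 000-1✓ 001-0✓ 001-1✓ 0010-✓ 0011-✓ 01-11✓ 010-1✓ 0101-✓ 1-000✓ 1-001✓ 1-010✓ 1-101✓ 1-110✓ 10-01✓ 10-10✓ 100-0✓ 1000-✓ 101-1✓ 1011-✓ 11-01✓ 11-10✓ 110-0✓ 110-1✓ 1100-✓ 1101-✓
Round 2: --001 -0-01 -01-1 -011- -10-1 -101- 0--11 0-0-1 00--1 001-- 1--01 1--10 1-0-0 1-00- 110--
PIs = {--001, -0-01, -01-1, -011-, -10-1, -101-, 0--11, 0-0-1, 00--1, 001--, 1--01, 1--10, 1-0-0, 1-00-, 110--}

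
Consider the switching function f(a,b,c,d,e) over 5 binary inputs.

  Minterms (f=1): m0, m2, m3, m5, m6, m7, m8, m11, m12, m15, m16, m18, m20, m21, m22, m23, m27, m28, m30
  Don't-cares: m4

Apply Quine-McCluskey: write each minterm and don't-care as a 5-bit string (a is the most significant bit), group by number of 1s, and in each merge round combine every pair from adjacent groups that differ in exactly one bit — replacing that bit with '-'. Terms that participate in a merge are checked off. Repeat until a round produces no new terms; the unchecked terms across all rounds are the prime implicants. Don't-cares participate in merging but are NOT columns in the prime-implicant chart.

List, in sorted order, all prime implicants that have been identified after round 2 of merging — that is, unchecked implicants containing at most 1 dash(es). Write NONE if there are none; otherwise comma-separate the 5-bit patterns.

Round 0: 00000✓ 00010✓ 00011✓ 00100✓ 00101✓ 00110✓ 00111✓ 01000✓ 01011✓ 01100✓ 01111✓ 10000✓ 10010✓ 10100✓ 10101✓ 10110✓ 10111✓ 11011✓ 11100✓ 11110✓
Round 1: -0000✓ -0010✓ -0100✓ -0101✓ -0110✓ -0111✓ -1011 -1100✓ 0-000✓ 0-011✓ 0-100✓ 0-111✓ 00-00✓ 00-10✓ 00-11✓ 000-0✓ 0001-✓ 001-0✓ 001-1✓ 0010-✓ 0011-✓ 01-00✓ 01-11✓ 1-100✓ 1-110✓ 10-00✓ 10-10✓ 100-0✓ 101-0✓ 101-1✓ 1010-✓ 1011-✓ 111-0✓
Round 2: --100 -0-00✓ -0-10✓ -00-0✓ -01-0✓ -01-1✓ -010-✓ -011-✓ 0--00 0--11 00--0✓ 00-1- 001--✓ 1-1-0 10--0✓ 101--✓
Round 3: -0--0 -01--
PIs = {--100, -0--0, -01--, -1011, 0--00, 0--11, 00-1-, 1-1-0}

-1011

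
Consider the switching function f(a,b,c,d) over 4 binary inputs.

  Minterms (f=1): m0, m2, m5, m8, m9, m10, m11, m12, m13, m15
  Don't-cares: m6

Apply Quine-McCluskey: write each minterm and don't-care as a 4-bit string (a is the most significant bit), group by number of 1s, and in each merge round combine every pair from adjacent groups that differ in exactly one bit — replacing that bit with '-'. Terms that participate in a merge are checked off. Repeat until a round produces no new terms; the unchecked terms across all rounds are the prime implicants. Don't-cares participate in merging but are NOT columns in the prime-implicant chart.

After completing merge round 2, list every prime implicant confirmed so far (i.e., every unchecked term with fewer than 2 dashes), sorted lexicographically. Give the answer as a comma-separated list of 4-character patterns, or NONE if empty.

-101, 0-10

[col 0] 0000*, 0010*, 0101*, 0110*, 1000*, 1001*, 1010*, 1011*, 1100*, 1101*, 1111*
[col 1] -000*, -010*, -101, 0-10, 00-0*, 1-00*, 1-01*, 1-11*, 10-0*, 10-1*, 100-*, 101-*, 11-1*, 110-*
[col 2] -0-0, 1--1, 1-0-, 10--
Prime implicants: -0-0, -101, 0-10, 1--1, 1-0-, 10--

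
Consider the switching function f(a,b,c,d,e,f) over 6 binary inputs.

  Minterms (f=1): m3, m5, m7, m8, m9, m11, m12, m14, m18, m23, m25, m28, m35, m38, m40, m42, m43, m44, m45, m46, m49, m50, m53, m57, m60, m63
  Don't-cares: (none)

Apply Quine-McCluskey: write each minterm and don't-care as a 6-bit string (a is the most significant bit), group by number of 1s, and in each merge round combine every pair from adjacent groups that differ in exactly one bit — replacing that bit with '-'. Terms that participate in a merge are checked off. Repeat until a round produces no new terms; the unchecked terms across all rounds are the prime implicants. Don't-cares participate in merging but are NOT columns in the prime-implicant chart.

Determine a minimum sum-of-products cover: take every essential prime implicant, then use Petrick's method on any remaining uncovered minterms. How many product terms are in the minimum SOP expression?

13

Round 0: 000011✓ 000101✓ 000111✓ 001000✓ 001001✓ 001011✓ 001100✓ 001110✓ 010010✓ 010111✓ 011001✓ 011100✓ 100011✓ 100110✓ 101000✓ 101010✓ 101011✓ 101100✓ 101101✓ 101110✓ 110001✓ 110010✓ 110101✓ 111001✓ 111100✓ 111111
Round 1: -00011✓ -01000✓ -01011✓ -01100✓ -01110✓ -10010 -11001 -11100✓ 0-0111 0-1001 0-1100✓ 00-011✓ 000-11 0001-1 001-00✓ 0010-1 00100- 0011-0✓ 1-1100✓ 10-011✓ 10-110 101-00✓ 101-10✓ 1010-0✓ 10101- 1011-0✓ 10110- 11-001 110-01
Round 2: --1100 -0-011 -01-00 -011-0 101--0
PIs = {--1100, -0-011, -01-00, -011-0, -10010, -11001, 0-0111, 0-1001, 000-11, 0001-1, 0010-1, 00100-, 10-110, 101--0, 10101-, 10110-, 11-001, 110-01, 111111}
Coverage chart:
  m3: -0-011,000-11
  m5: 0001-1 ←essential
  m7: 0-0111,000-11,0001-1
  m8: -01-00,00100-
  m9: 0-1001,0010-1,00100-
  m11: -0-011,0010-1
  m12: --1100,-01-00,-011-0
  m14: -011-0 ←essential
  m18: -10010 ←essential
  m23: 0-0111 ←essential
  m25: -11001,0-1001
  m28: --1100 ←essential
  m35: -0-011 ←essential
  m38: 10-110 ←essential
  m40: -01-00,101--0
  m42: 101--0,10101-
  m43: -0-011,10101-
  m44: --1100,-01-00,-011-0,101--0,10110-
  m45: 10110- ←essential
  m46: -011-0,10-110,101--0
  m49: 11-001,110-01
  m50: -10010 ←essential
  m53: 110-01 ←essential
  m57: -11001,11-001
  m60: --1100 ←essential
  m63: 111111 ←essential
Essential: --1100, -0-011, -011-0, -10010, 0-0111, 0001-1, 10-110, 10110-, 110-01, 111111
Petrick residual → -11001, 00100-, 101--0
Min cover (13 terms): cde'f' + b'd'ef + b'cdf' + bc'd'ef' + bcd'e'f + a'c'def + a'b'c'df + a'b'cd'e' + ab'def' + ab'cf' + ab'cde' + abc'e'f + abcdef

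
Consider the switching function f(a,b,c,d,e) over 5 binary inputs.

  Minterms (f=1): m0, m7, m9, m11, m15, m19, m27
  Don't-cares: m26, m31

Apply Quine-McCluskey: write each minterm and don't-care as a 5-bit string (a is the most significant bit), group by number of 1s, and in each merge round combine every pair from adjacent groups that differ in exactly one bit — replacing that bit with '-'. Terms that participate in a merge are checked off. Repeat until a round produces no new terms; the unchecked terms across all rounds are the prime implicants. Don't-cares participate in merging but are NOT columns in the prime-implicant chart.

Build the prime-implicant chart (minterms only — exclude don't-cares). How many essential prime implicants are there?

size-2^0 implicants → 00000  00111(✓)  01001(✓)  01011(✓)  01111(✓)  10011(✓)  11010(✓)  11011(✓)  11111(✓)
size-2^1 implicants → -1011(✓)  -1111(✓)  0-111  01-11(✓)  010-1  1-011  11-11(✓)  1101-
size-2^2 implicants → -1-11
Unchecked terms (primes): -1-11, 0-111, 00000, 010-1, 1-011, 1101-
Minterm coverage:
  m0 ⊆ 00000 [E]
  m7 ⊆ 0-111 [E]
  m9 ⊆ 010-1 [E]
  m11 ⊆ -1-11,010-1
  m15 ⊆ -1-11,0-111
  m19 ⊆ 1-011 [E]
  m27 ⊆ -1-11,1-011,1101-
E = {0-111, 00000, 010-1, 1-011}

4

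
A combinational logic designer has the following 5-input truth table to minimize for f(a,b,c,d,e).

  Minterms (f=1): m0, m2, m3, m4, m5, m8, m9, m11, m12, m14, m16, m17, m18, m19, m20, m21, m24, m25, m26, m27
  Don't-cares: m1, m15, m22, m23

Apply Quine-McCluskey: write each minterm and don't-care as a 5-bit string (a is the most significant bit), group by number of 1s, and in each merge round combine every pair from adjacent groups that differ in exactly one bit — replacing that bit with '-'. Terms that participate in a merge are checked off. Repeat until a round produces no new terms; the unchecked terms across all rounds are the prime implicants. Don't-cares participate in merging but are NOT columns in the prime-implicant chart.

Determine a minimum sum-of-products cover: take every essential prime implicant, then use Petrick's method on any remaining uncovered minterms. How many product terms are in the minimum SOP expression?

size-2^0 implicants → 00000(✓)  00001(✓)  00010(✓)  00011(✓)  00100(✓)  00101(✓)  01000(✓)  01001(✓)  01011(✓)  01100(✓)  01110(✓)  01111(✓)  10000(✓)  10001(✓)  10010(✓)  10011(✓)  10100(✓)  10101(✓)  10110(✓)  10111(✓)  11000(✓)  11001(✓)  11010(✓)  11011(✓)
size-2^1 implicants → -0000(✓)  -0001(✓)  -0010(✓)  -0011(✓)  -0100(✓)  -0101(✓)  -1000(✓)  -1001(✓)  -1011(✓)  0-000(✓)  0-001(✓)  0-011(✓)  0-100(✓)  00-00(✓)  00-01(✓)  000-0(✓)  000-1(✓)  0000-(✓)  0001-(✓)  0010-(✓)  01-00(✓)  01-11  010-1(✓)  0100-(✓)  011-0  0111-  1-000(✓)  1-001(✓)  1-010(✓)  1-011(✓)  10-00(✓)  10-01(✓)  10-10(✓)  10-11(✓)  100-0(✓)  100-1(✓)  1000-(✓)  1001-(✓)  101-0(✓)  101-1(✓)  1010-(✓)  1011-(✓)  110-0(✓)  110-1(✓)  1100-(✓)  1101-(✓)
size-2^2 implicants → --000(✓)  --001(✓)  --011(✓)  -0-00(✓)  -0-01(✓)  -00-0(✓)  -00-1(✓)  -000-(✓)  -001-(✓)  -010-(✓)  -10-1(✓)  -100-(✓)  0--00  0-0-1(✓)  0-00-(✓)  00-0-(✓)  000--(✓)  1-0-0(✓)  1-0-1(✓)  1-00-(✓)  1-01-(✓)  10--0(✓)  10--1(✓)  10-0-(✓)  10-1-(✓)  100--(✓)  101--(✓)  110--(✓)
size-2^3 implicants → --0-1  --00-  -0-0-  -00--  1-0--  10---
Unchecked terms (primes): --0-1, --00-, -0-0-, -00--, 0--00, 01-11, 011-0, 0111-, 1-0--, 10---
Minterm coverage:
  m0 ⊆ --00-,-0-0-,-00--,0--00
  m2 ⊆ -00-- [E]
  m3 ⊆ --0-1,-00--
  m4 ⊆ -0-0-,0--00
  m5 ⊆ -0-0- [E]
  m8 ⊆ --00-,0--00
  m9 ⊆ --0-1,--00-
  m11 ⊆ --0-1,01-11
  m12 ⊆ 0--00,011-0
  m14 ⊆ 011-0,0111-
  m16 ⊆ --00-,-0-0-,-00--,1-0--,10---
  m17 ⊆ --0-1,--00-,-0-0-,-00--,1-0--,10---
  m18 ⊆ -00--,1-0--,10---
  m19 ⊆ --0-1,-00--,1-0--,10---
  m20 ⊆ -0-0-,10---
  m21 ⊆ -0-0-,10---
  m24 ⊆ --00-,1-0--
  m25 ⊆ --0-1,--00-,1-0--
  m26 ⊆ 1-0-- [E]
  m27 ⊆ --0-1,1-0--
E = {-0-0-, -00--, 1-0--}
Petrick residual → --0-1, --00-, 011-0
Cover = c'e + c'd' + b'd' + b'c' + a'bce' + ac'  |cover|=6

6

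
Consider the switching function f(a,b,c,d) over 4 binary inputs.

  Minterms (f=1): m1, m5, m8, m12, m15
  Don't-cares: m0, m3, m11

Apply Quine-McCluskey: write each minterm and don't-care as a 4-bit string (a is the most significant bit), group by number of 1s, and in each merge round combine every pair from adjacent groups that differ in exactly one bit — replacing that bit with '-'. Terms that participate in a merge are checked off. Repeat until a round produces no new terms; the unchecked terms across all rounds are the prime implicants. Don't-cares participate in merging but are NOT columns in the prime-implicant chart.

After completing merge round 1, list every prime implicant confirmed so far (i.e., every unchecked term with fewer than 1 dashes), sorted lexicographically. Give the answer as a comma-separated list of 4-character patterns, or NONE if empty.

size-2^0 implicants → 0000(✓)  0001(✓)  0011(✓)  0101(✓)  1000(✓)  1011(✓)  1100(✓)  1111(✓)
size-2^1 implicants → -000  -011  0-01  00-1  000-  1-00  1-11
Unchecked terms (primes): -000, -011, 0-01, 00-1, 000-, 1-00, 1-11

NONE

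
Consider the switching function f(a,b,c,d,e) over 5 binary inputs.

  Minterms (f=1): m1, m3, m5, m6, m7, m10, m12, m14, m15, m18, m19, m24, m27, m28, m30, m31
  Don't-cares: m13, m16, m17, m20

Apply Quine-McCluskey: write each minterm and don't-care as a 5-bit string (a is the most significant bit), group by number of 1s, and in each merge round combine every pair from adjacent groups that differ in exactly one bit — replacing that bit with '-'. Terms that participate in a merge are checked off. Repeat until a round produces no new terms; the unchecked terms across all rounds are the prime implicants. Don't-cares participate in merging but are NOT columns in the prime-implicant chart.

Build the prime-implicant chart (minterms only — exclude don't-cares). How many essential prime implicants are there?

Round 0: 00001✓ 00011✓ 00101✓ 00110✓ 00111✓ 01010✓ 01100✓ 01101✓ 01110✓ 01111✓ 10000✓ 10001✓ 10010✓ 10011✓ 10100✓ 11000✓ 11011✓ 11100✓ 11110✓ 11111✓
Round 1: -0001✓ -0011✓ -1100✓ -1110✓ -1111✓ 0-101✓ 0-110✓ 0-111✓ 00-01✓ 00-11✓ 000-1✓ 001-1✓ 0011-✓ 01-10 011-0✓ 011-1✓ 0110-✓ 0111-✓ 1-000✓ 1-011 1-100✓ 10-00✓ 100-0✓ 100-1✓ 1000-✓ 1001-✓ 11-00✓ 11-11 111-0✓ 1111-✓
Round 2: -00-1 -11-0 -111- 0-1-1 0-11- 00--1 011-- 1--00 100--
PIs = {-00-1, -11-0, -111-, 0-1-1, 0-11-, 00--1, 01-10, 011--, 1--00, 1-011, 100--, 11-11}
Coverage chart:
  m1: -00-1,00--1
  m3: -00-1,00--1
  m5: 0-1-1,00--1
  m6: 0-11- ←essential
  m7: 0-1-1,0-11-,00--1
  m10: 01-10 ←essential
  m12: -11-0,011--
  m14: -11-0,-111-,0-11-,01-10,011--
  m15: -111-,0-1-1,0-11-,011--
  m18: 100-- ←essential
  m19: -00-1,1-011,100--
  m24: 1--00 ←essential
  m27: 1-011,11-11
  m28: -11-0,1--00
  m30: -11-0,-111-
  m31: -111-,11-11
Essential: 0-11-, 01-10, 1--00, 100--

4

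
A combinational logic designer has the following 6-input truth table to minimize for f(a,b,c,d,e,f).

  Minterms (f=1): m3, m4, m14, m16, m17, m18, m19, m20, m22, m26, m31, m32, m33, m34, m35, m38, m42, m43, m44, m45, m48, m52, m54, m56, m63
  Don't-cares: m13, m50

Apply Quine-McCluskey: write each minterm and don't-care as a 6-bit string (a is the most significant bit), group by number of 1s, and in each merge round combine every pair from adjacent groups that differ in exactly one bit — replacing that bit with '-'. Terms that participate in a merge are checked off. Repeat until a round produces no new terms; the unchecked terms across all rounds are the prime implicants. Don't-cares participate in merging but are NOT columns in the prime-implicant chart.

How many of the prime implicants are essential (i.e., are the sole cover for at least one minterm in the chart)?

11

[col 0] 000011*, 000100*, 001101*, 001110, 010000*, 010001*, 010010*, 010011*, 010100*, 010110*, 011010*, 011111*, 100000*, 100001*, 100010*, 100011*, 100110*, 101010*, 101011*, 101100*, 101101*, 110000*, 110010*, 110100*, 110110*, 111000*, 111111*
[col 1] -00011, -01101, -10000*, -10010*, -10100*, -10110*, -11111, 0-0011, 0-0100, 01-010, 010-00*, 010-10*, 0100-0*, 0100-1*, 01000-*, 01001-*, 0101-0*, 1-0000*, 1-0010*, 1-0110*, 10-010*, 10-011*, 100-10*, 1000-0*, 1000-1*, 10000-*, 10001-*, 10101-*, 10110-, 11-000, 110-00*, 110-10*, 1100-0*, 1101-0*
[col 2] -10-00*, -10-10*, -100-0*, -101-0*, 010--0*, 0100--, 1-0-10, 1-00-0, 10-01-, 1000--, 110--0*
[col 3] -10--0
Prime implicants: -00011, -01101, -10--0, -11111, 0-0011, 0-0100, 001110, 01-010, 0100--, 1-0-10, 1-00-0, 10-01-, 1000--, 10110-, 11-000
PI chart (minterm → PIs covering it):
  3 | -00011,0-0011
  4 | 0-0100  (sole → essential)
  14 | 001110  (sole → essential)
  16 | -10--0,0100--
  17 | 0100--  (sole → essential)
  18 | -10--0,01-010,0100--
  19 | 0-0011,0100--
  20 | -10--0,0-0100
  22 | -10--0  (sole → essential)
  26 | 01-010  (sole → essential)
  31 | -11111  (sole → essential)
  32 | 1-00-0,1000--
  33 | 1000--  (sole → essential)
  34 | 1-0-10,1-00-0,10-01-,1000--
  35 | -00011,10-01-,1000--
  38 | 1-0-10  (sole → essential)
  42 | 10-01-  (sole → essential)
  43 | 10-01-  (sole → essential)
  44 | 10110-  (sole → essential)
  45 | -01101,10110-
  48 | -10--0,1-00-0,11-000
  52 | -10--0  (sole → essential)
  54 | -10--0,1-0-10
  56 | 11-000  (sole → essential)
  63 | -11111  (sole → essential)
Essential prime implicants: -10--0, -11111, 0-0100, 001110, 01-010, 0100--, 1-0-10, 10-01-, 1000--, 10110-, 11-000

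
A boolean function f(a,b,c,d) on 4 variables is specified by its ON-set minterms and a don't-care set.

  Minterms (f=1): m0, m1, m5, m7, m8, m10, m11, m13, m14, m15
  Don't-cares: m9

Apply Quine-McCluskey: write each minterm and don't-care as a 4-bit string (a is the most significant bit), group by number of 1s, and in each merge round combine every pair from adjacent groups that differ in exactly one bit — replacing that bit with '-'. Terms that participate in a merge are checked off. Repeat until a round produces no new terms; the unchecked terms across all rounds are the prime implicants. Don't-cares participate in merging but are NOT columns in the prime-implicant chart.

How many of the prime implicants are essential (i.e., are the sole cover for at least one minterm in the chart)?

3

[col 0] 0000*, 0001*, 0101*, 0111*, 1000*, 1001*, 1010*, 1011*, 1101*, 1110*, 1111*
[col 1] -000*, -001*, -101*, -111*, 0-01*, 000-*, 01-1*, 1-01*, 1-10*, 1-11*, 10-0*, 10-1*, 100-*, 101-*, 11-1*, 111-*
[col 2] --01, -00-, -1-1, 1--1, 1-1-, 10--
Prime implicants: --01, -00-, -1-1, 1--1, 1-1-, 10--
PI chart (minterm → PIs covering it):
  0 | -00-  (sole → essential)
  1 | --01,-00-
  5 | --01,-1-1
  7 | -1-1  (sole → essential)
  8 | -00-,10--
  10 | 1-1-,10--
  11 | 1--1,1-1-,10--
  13 | --01,-1-1,1--1
  14 | 1-1-  (sole → essential)
  15 | -1-1,1--1,1-1-
Essential prime implicants: -00-, -1-1, 1-1-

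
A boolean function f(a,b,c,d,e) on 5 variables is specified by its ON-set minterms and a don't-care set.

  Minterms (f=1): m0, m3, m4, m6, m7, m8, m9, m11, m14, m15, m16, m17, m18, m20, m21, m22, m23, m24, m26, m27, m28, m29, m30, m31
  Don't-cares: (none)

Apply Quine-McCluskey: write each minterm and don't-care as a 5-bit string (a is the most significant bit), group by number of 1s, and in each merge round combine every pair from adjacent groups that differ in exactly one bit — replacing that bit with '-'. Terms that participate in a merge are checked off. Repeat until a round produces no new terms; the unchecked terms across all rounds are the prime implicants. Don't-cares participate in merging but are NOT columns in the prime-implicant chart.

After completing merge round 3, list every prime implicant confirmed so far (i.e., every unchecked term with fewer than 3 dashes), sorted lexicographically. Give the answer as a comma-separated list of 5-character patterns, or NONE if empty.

--000, -0-00, -01-0, -1-11, 0--11, 010-1, 0100-, 10-0-, 11-1-

size-2^0 implicants → 00000(✓)  00011(✓)  00100(✓)  00110(✓)  00111(✓)  01000(✓)  01001(✓)  01011(✓)  01110(✓)  01111(✓)  10000(✓)  10001(✓)  10010(✓)  10100(✓)  10101(✓)  10110(✓)  10111(✓)  11000(✓)  11010(✓)  11011(✓)  11100(✓)  11101(✓)  11110(✓)  11111(✓)
size-2^1 implicants → -0000(✓)  -0100(✓)  -0110(✓)  -0111(✓)  -1000(✓)  -1011(✓)  -1110(✓)  -1111(✓)  0-000(✓)  0-011(✓)  0-110(✓)  0-111(✓)  00-00(✓)  00-11(✓)  001-0(✓)  0011-(✓)  01-11(✓)  010-1  0100-  0111-(✓)  1-000(✓)  1-010(✓)  1-100(✓)  1-101(✓)  1-110(✓)  1-111(✓)  10-00(✓)  10-01(✓)  10-10(✓)  100-0(✓)  1000-(✓)  101-0(✓)  101-1(✓)  1010-(✓)  1011-(✓)  11-00(✓)  11-10(✓)  11-11(✓)  110-0(✓)  1101-(✓)  111-0(✓)  111-1(✓)  1110-(✓)  1111-(✓)
size-2^2 implicants → --000  --110(✓)  --111(✓)  -0-00  -01-0  -011-(✓)  -1-11  -111-(✓)  0--11  0-11-(✓)  1--00(✓)  1--10(✓)  1-0-0(✓)  1-1-0(✓)  1-1-1(✓)  1-10-(✓)  1-11-(✓)  10--0(✓)  10-0-  101--(✓)  11--0(✓)  11-1-  111--(✓)
size-2^3 implicants → --11-  1---0  1-1--
Unchecked terms (primes): --000, --11-, -0-00, -01-0, -1-11, 0--11, 010-1, 0100-, 1---0, 1-1--, 10-0-, 11-1-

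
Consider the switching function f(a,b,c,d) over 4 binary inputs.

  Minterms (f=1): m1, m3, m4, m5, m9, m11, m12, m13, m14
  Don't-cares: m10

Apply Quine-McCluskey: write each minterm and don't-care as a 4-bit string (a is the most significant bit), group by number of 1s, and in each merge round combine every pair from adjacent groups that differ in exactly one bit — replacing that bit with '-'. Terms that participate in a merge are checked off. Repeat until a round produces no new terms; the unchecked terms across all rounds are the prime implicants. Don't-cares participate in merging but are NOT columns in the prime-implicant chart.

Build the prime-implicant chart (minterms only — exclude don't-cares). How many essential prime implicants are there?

[col 0] 0001*, 0011*, 0100*, 0101*, 1001*, 1010*, 1011*, 1100*, 1101*, 1110*
[col 1] -001*, -011*, -100*, -101*, 0-01*, 00-1*, 010-*, 1-01*, 1-10, 10-1*, 101-, 11-0, 110-*
[col 2] --01, -0-1, -10-
Prime implicants: --01, -0-1, -10-, 1-10, 101-, 11-0
PI chart (minterm → PIs covering it):
  1 | --01,-0-1
  3 | -0-1  (sole → essential)
  4 | -10-  (sole → essential)
  5 | --01,-10-
  9 | --01,-0-1
  11 | -0-1,101-
  12 | -10-,11-0
  13 | --01,-10-
  14 | 1-10,11-0
Essential prime implicants: -0-1, -10-

2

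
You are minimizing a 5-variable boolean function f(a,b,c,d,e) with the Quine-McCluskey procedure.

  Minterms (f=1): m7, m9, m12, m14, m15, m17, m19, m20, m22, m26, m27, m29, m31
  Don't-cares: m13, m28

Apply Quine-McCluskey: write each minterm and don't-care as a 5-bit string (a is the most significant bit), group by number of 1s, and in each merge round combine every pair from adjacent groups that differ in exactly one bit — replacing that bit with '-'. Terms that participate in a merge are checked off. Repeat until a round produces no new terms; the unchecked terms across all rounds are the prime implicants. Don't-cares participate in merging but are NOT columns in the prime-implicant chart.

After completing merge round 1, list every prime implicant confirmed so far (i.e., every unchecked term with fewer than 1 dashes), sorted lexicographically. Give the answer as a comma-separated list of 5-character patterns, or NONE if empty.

size-2^0 implicants → 00111(✓)  01001(✓)  01100(✓)  01101(✓)  01110(✓)  01111(✓)  10001(✓)  10011(✓)  10100(✓)  10110(✓)  11010(✓)  11011(✓)  11100(✓)  11101(✓)  11111(✓)
size-2^1 implicants → -1100(✓)  -1101(✓)  -1111(✓)  0-111  01-01  011-0(✓)  011-1(✓)  0110-(✓)  0111-(✓)  1-011  1-100  100-1  101-0  11-11  1101-  111-1(✓)  1110-(✓)
size-2^2 implicants → -11-1  -110-  011--
Unchecked terms (primes): -11-1, -110-, 0-111, 01-01, 011--, 1-011, 1-100, 100-1, 101-0, 11-11, 1101-

NONE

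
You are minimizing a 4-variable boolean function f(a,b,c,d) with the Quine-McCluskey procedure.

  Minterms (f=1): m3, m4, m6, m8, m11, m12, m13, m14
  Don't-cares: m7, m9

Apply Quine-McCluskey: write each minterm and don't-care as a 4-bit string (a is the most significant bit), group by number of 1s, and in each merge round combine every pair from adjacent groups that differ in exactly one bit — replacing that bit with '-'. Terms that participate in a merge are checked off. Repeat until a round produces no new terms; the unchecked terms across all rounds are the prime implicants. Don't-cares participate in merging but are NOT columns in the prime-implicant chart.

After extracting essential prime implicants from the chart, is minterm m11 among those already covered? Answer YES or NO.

size-2^0 implicants → 0011(✓)  0100(✓)  0110(✓)  0111(✓)  1000(✓)  1001(✓)  1011(✓)  1100(✓)  1101(✓)  1110(✓)
size-2^1 implicants → -011  -100(✓)  -110(✓)  0-11  01-0(✓)  011-  1-00(✓)  1-01(✓)  10-1  100-(✓)  11-0(✓)  110-(✓)
size-2^2 implicants → -1-0  1-0-
Unchecked terms (primes): -011, -1-0, 0-11, 011-, 1-0-, 10-1
Minterm coverage:
  m3 ⊆ -011,0-11
  m4 ⊆ -1-0 [E]
  m6 ⊆ -1-0,011-
  m8 ⊆ 1-0- [E]
  m11 ⊆ -011,10-1
  m12 ⊆ -1-0,1-0-
  m13 ⊆ 1-0- [E]
  m14 ⊆ -1-0 [E]
E = {-1-0, 1-0-}

NO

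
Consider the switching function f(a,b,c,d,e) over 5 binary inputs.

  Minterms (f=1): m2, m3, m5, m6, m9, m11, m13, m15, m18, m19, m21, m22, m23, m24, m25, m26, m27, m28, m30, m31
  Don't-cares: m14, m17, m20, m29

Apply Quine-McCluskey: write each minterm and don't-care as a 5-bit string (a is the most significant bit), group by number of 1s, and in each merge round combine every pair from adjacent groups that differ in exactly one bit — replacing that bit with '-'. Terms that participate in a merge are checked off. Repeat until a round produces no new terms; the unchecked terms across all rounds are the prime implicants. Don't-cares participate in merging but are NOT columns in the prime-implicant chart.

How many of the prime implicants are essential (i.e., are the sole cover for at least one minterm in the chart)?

[col 0] 00010*, 00011*, 00101*, 00110*, 01001*, 01011*, 01101*, 01110*, 01111*, 10001*, 10010*, 10011*, 10100*, 10101*, 10110*, 10111*, 11000*, 11001*, 11010*, 11011*, 11100*, 11101*, 11110*, 11111*
[col 1] -0010*, -0011*, -0101*, -0110*, -1001*, -1011*, -1101*, -1110*, -1111*, 0-011*, 0-101*, 0-110*, 00-10*, 0001-*, 01-01*, 01-11*, 010-1*, 011-1*, 0111-*, 1-001*, 1-010*, 1-011*, 1-100*, 1-101*, 1-110*, 1-111*, 10-01*, 10-10*, 10-11*, 100-1*, 1001-*, 101-0*, 101-1*, 1010-*, 1011-*, 11-00*, 11-01*, 11-10*, 11-11*, 110-0*, 110-1*, 1100-*, 1101-*, 111-0*, 111-1*, 1110-*, 1111-*
[col 2] --011, --101, --110, -0-10, -001-, -1-01*, -1-11*, -10-1*, -11-1*, -111-, 01--1*, 1--01*, 1--10*, 1--11*, 1-0-1*, 1-01-*, 1-1-0*, 1-1-1*, 1-10-*, 1-11-*, 10--1*, 10-1-*, 101--*, 11--0*, 11--1*, 11-0-*, 11-1-*, 110--*, 111--*
[col 3] -1--1, 1---1, 1--1-, 1-1--, 11---
Prime implicants: --011, --101, --110, -0-10, -001-, -1--1, -111-, 1---1, 1--1-, 1-1--, 11---
PI chart (minterm → PIs covering it):
  2 | -0-10,-001-
  3 | --011,-001-
  5 | --101  (sole → essential)
  6 | --110,-0-10
  9 | -1--1  (sole → essential)
  11 | --011,-1--1
  13 | --101,-1--1
  15 | -1--1,-111-
  18 | -0-10,-001-,1--1-
  19 | --011,-001-,1---1,1--1-
  21 | --101,1---1,1-1--
  22 | --110,-0-10,1--1-,1-1--
  23 | 1---1,1--1-,1-1--
  24 | 11---  (sole → essential)
  25 | -1--1,1---1,11---
  26 | 1--1-,11---
  27 | --011,-1--1,1---1,1--1-,11---
  28 | 1-1--,11---
  30 | --110,-111-,1--1-,1-1--,11---
  31 | -1--1,-111-,1---1,1--1-,1-1--,11---
Essential prime implicants: --101, -1--1, 11---

3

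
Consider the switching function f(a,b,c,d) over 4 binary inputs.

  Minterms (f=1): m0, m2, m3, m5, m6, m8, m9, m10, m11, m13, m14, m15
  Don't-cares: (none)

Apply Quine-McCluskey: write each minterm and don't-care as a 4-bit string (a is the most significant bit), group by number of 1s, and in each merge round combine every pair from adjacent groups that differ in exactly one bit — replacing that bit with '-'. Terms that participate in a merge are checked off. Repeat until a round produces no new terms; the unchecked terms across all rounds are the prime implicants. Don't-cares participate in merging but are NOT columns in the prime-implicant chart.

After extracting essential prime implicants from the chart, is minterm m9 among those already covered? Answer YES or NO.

NO

size-2^0 implicants → 0000(✓)  0010(✓)  0011(✓)  0101(✓)  0110(✓)  1000(✓)  1001(✓)  1010(✓)  1011(✓)  1101(✓)  1110(✓)  1111(✓)
size-2^1 implicants → -000(✓)  -010(✓)  -011(✓)  -101  -110(✓)  0-10(✓)  00-0(✓)  001-(✓)  1-01(✓)  1-10(✓)  1-11(✓)  10-0(✓)  10-1(✓)  100-(✓)  101-(✓)  11-1(✓)  111-(✓)
size-2^2 implicants → --10  -0-0  -01-  1--1  1-1-  10--
Unchecked terms (primes): --10, -0-0, -01-, -101, 1--1, 1-1-, 10--
Minterm coverage:
  m0 ⊆ -0-0 [E]
  m2 ⊆ --10,-0-0,-01-
  m3 ⊆ -01- [E]
  m5 ⊆ -101 [E]
  m6 ⊆ --10 [E]
  m8 ⊆ -0-0,10--
  m9 ⊆ 1--1,10--
  m10 ⊆ --10,-0-0,-01-,1-1-,10--
  m11 ⊆ -01-,1--1,1-1-,10--
  m13 ⊆ -101,1--1
  m14 ⊆ --10,1-1-
  m15 ⊆ 1--1,1-1-
E = {--10, -0-0, -01-, -101}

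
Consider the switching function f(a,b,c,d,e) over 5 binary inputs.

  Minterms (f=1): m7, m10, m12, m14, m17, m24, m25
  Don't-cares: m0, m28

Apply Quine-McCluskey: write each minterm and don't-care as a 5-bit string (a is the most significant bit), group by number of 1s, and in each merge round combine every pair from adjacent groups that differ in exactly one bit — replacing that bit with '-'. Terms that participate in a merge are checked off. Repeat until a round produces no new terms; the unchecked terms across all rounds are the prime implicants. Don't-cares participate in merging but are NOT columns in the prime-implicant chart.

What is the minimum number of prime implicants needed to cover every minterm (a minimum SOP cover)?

Round 0: 00000 00111 01010✓ 01100✓ 01110✓ 10001✓ 11000✓ 11001✓ 11100✓
Round 1: -1100 01-10 011-0 1-001 11-00 1100-
PIs = {-1100, 00000, 00111, 01-10, 011-0, 1-001, 11-00, 1100-}
Coverage chart:
  m7: 00111 ←essential
  m10: 01-10 ←essential
  m12: -1100,011-0
  m14: 01-10,011-0
  m17: 1-001 ←essential
  m24: 11-00,1100-
  m25: 1-001,1100-
Essential: 00111, 01-10, 1-001
Petrick residual → -1100, 11-00
Min cover (5 terms): bcd'e' + a'b'cde + a'bde' + ac'd'e + abd'e'

5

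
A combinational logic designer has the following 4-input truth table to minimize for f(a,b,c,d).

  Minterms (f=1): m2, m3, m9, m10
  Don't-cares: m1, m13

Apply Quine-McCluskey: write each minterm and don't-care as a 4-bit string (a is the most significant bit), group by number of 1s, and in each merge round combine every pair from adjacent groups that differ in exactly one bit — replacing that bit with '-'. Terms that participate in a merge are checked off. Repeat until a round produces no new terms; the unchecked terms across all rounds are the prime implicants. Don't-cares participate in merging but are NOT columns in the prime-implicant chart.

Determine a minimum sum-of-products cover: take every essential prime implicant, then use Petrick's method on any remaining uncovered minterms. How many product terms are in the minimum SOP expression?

[col 0] 0001*, 0010*, 0011*, 1001*, 1010*, 1101*
[col 1] -001, -010, 00-1, 001-, 1-01
Prime implicants: -001, -010, 00-1, 001-, 1-01
PI chart (minterm → PIs covering it):
  2 | -010,001-
  3 | 00-1,001-
  9 | -001,1-01
  10 | -010  (sole → essential)
Essential prime implicants: -010
Petrick residual → -001, 00-1
Minimum SOP uses 3 PIs: b'c'd + b'cd' + a'b'd

3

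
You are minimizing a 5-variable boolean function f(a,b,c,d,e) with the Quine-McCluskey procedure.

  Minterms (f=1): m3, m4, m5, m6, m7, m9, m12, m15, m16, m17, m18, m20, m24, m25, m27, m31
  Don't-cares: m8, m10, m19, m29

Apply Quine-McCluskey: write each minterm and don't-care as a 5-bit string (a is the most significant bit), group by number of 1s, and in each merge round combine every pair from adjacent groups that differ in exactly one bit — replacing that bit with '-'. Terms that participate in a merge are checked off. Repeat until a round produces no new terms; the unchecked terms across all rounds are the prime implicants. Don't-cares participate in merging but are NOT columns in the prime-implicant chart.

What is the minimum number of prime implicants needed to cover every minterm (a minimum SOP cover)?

8

Round 0: 00011✓ 00100✓ 00101✓ 00110✓ 00111✓ 01000✓ 01001✓ 01010✓ 01100✓ 01111✓ 10000✓ 10001✓ 10010✓ 10011✓ 10100✓ 11000✓ 11001✓ 11011✓ 11101✓ 11111✓
Round 1: -0011 -0100 -1000✓ -1001✓ -1111 0-100 0-111 00-11 001-0✓ 001-1✓ 0010-✓ 0011-✓ 01-00 010-0 0100-✓ 1-000✓ 1-001✓ 1-011✓ 10-00 100-0✓ 100-1✓ 1000-✓ 1001-✓ 11-01✓ 11-11✓ 110-1✓ 1100-✓ 111-1✓
Round 2: -100- 001-- 1-0-1 1-00- 100-- 11--1
PIs = {-0011, -0100, -100-, -1111, 0-100, 0-111, 00-11, 001--, 01-00, 010-0, 1-0-1, 1-00-, 10-00, 100--, 11--1}
Coverage chart:
  m3: -0011,00-11
  m4: -0100,0-100,001--
  m5: 001-- ←essential
  m6: 001-- ←essential
  m7: 0-111,00-11,001--
  m9: -100- ←essential
  m12: 0-100,01-00
  m15: -1111,0-111
  m16: 1-00-,10-00,100--
  m17: 1-0-1,1-00-,100--
  m18: 100-- ←essential
  m20: -0100,10-00
  m24: -100-,1-00-
  m25: -100-,1-0-1,1-00-,11--1
  m27: 1-0-1,11--1
  m31: -1111,11--1
Essential: -100-, 001--, 100--
Petrick residual → -0011, -0100, -1111, 0-100, 1-0-1
Min cover (8 terms): b'c'de + b'cd'e' + bc'd' + bcde + a'cd'e' + a'b'c + ac'e + ab'c'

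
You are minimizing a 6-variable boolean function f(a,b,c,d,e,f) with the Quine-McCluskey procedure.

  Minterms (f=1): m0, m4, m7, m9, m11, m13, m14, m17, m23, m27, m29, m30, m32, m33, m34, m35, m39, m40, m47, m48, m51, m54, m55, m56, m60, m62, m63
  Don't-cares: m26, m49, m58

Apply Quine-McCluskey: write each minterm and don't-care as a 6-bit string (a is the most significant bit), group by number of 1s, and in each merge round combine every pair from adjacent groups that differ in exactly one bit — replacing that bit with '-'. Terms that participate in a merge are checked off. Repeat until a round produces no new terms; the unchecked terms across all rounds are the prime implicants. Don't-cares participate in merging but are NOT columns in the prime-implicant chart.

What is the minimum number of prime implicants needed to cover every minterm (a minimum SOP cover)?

13

[col 0] 000000*, 000100*, 000111*, 001001*, 001011*, 001101*, 001110*, 010001*, 010111*, 011010*, 011011*, 011101*, 011110*, 100000*, 100001*, 100010*, 100011*, 100111*, 101000*, 101111*, 110000*, 110001*, 110011*, 110110*, 110111*, 111000*, 111010*, 111100*, 111110*, 111111*
[col 1] -00000, -00111*, -10001, -10111*, -11010*, -11110*, 0-0111*, 0-1011, 0-1101, 0-1110, 000-00, 001-01, 0010-1, 011-10*, 01101-, 1-0000*, 1-0001*, 1-0011*, 1-0111*, 1-1000*, 1-1111*, 10-000*, 10-111*, 100-11*, 1000-0*, 1000-1*, 10000-*, 10001-*, 11-000*, 11-110*, 11-111*, 110-11*, 1100-1*, 11000-*, 11011-*, 111-00*, 111-10*, 1110-0*, 1111-0*, 11111-*
[col 2] --0111, -11-10, 1--000, 1--111, 1-0-11, 1-00-1, 1-000-, 1000--, 11-11-, 111--0
Prime implicants: --0111, -00000, -10001, -11-10, 0-1011, 0-1101, 0-1110, 000-00, 001-01, 0010-1, 01101-, 1--000, 1--111, 1-0-11, 1-00-1, 1-000-, 1000--, 11-11-, 111--0
PI chart (minterm → PIs covering it):
  0 | -00000,000-00
  4 | 000-00  (sole → essential)
  7 | --0111  (sole → essential)
  9 | 001-01,0010-1
  11 | 0-1011,0010-1
  13 | 0-1101,001-01
  14 | 0-1110  (sole → essential)
  17 | -10001  (sole → essential)
  23 | --0111  (sole → essential)
  27 | 0-1011,01101-
  29 | 0-1101  (sole → essential)
  30 | -11-10,0-1110
  32 | -00000,1--000,1-000-,1000--
  33 | 1-00-1,1-000-,1000--
  34 | 1000--  (sole → essential)
  35 | 1-0-11,1-00-1,1000--
  39 | --0111,1--111,1-0-11
  40 | 1--000  (sole → essential)
  47 | 1--111  (sole → essential)
  48 | 1--000,1-000-
  51 | 1-0-11,1-00-1
  54 | 11-11-  (sole → essential)
  55 | --0111,1--111,1-0-11,11-11-
  56 | 1--000,111--0
  60 | 111--0  (sole → essential)
  62 | -11-10,11-11-,111--0
  63 | 1--111,11-11-
Essential prime implicants: --0111, -10001, 0-1101, 0-1110, 000-00, 1--000, 1--111, 1000--, 11-11-, 111--0
Petrick residual → 0-1011, 001-01, 1-0-11
Minimum SOP uses 13 PIs: c'def + bc'd'e'f + a'cd'ef + a'cde'f + a'cdef' + a'b'c'e'f' + a'b'ce'f + ad'e'f' + adef + ac'ef + ab'c'd' + abde + abcf'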